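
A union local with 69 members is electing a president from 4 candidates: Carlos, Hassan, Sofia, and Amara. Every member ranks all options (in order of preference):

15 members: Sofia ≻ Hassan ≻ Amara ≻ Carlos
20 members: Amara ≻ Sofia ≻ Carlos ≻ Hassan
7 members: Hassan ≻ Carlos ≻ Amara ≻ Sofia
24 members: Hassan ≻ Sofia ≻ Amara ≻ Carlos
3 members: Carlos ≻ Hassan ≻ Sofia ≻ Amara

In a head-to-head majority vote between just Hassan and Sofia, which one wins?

Sofia

Voters preferring Hassan to Sofia: 34; preferring Sofia to Hassan: 35.
Sofia wins the head-to-head.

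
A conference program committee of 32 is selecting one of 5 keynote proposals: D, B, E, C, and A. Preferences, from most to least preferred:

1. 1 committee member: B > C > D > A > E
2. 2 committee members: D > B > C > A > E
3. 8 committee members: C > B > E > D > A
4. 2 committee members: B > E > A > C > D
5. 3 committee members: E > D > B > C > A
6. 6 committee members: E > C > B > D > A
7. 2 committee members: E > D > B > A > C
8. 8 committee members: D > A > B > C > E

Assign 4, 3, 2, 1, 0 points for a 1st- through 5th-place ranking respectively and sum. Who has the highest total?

D: 1·2 + 2·4 + 8·1 + 2·0 + 3·3 + 6·1 + 2·3 + 8·4 = 71
B: 1·4 + 2·3 + 8·3 + 2·4 + 3·2 + 6·2 + 2·2 + 8·2 = 80
E: 1·0 + 2·0 + 8·2 + 2·3 + 3·4 + 6·4 + 2·4 + 8·0 = 66
C: 1·3 + 2·2 + 8·4 + 2·1 + 3·1 + 6·3 + 2·0 + 8·1 = 70
A: 1·1 + 2·1 + 8·0 + 2·2 + 3·0 + 6·0 + 2·1 + 8·3 = 33
B has the highest Borda score (80).

B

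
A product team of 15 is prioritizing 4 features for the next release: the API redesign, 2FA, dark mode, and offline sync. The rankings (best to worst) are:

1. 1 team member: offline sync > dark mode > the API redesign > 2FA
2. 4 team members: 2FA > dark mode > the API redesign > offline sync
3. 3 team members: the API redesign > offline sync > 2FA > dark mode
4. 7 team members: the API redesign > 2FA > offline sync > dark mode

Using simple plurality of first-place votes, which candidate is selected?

the API redesign

First-place votes: the API redesign 10, 2FA 4, dark mode 0, offline sync 1.
the API redesign has the most first-place votes.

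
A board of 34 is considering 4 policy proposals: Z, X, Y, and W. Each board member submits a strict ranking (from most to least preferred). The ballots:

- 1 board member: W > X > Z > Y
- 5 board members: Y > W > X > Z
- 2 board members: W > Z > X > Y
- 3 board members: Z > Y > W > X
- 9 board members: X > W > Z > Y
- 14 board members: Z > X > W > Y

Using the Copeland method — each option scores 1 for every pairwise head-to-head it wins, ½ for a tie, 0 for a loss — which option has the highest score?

Z: beats X and Y; ties W → score 2.5.
X: beats Y and W; loses to Z → score 2.
Y: loses to Z, X, and W → score 0.
W: beats Y; ties Z; loses to X → score 1.5.
Z has the best pairwise record.

Z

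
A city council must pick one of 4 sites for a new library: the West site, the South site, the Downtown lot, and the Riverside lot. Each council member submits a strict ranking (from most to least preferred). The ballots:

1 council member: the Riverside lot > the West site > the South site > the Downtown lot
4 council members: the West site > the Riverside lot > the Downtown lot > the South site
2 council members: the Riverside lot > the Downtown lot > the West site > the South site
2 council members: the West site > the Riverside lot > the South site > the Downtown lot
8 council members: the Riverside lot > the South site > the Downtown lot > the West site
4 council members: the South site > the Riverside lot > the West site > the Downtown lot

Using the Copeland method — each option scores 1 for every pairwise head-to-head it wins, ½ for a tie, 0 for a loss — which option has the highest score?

the West site: beats the Downtown lot; loses to the South site and the Riverside lot → score 1.
the South site: beats the West site and the Downtown lot; loses to the Riverside lot → score 2.
the Downtown lot: loses to the West site, the South site, and the Riverside lot → score 0.
the Riverside lot: beats the West site, the South site, and the Downtown lot → score 3.
the Riverside lot has the best pairwise record.

the Riverside lot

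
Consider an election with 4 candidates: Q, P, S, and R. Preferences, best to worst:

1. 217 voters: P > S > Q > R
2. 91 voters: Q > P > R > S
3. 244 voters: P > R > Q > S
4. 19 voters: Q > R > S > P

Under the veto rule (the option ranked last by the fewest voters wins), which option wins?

Q

Last-place votes: Q 0, P 19, S 335, R 217.
Q is ranked last by the fewest voters, so Q wins.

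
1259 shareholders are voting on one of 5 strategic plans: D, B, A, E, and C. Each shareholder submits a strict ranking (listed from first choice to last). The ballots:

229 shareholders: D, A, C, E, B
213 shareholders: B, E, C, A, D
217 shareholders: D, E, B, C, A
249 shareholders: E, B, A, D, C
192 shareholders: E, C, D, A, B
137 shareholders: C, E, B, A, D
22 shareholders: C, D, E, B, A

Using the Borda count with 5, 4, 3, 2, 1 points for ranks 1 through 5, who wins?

D: 229·5 + 213·1 + 217·5 + 249·2 + 192·3 + 137·1 + 22·4 = 3742
B: 229·1 + 213·5 + 217·3 + 249·4 + 192·1 + 137·3 + 22·2 = 3588
A: 229·4 + 213·2 + 217·1 + 249·3 + 192·2 + 137·2 + 22·1 = 2986
E: 229·2 + 213·4 + 217·4 + 249·5 + 192·5 + 137·4 + 22·3 = 4997
C: 229·3 + 213·3 + 217·2 + 249·1 + 192·4 + 137·5 + 22·5 = 3572
E has the highest Borda score (4997).

E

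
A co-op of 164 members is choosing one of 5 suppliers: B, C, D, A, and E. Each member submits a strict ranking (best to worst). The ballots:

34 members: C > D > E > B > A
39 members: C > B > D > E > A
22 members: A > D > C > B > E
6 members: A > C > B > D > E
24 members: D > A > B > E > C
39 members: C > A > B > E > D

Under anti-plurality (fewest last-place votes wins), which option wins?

B

Last-place votes: B 0, C 24, D 39, A 73, E 28.
B is ranked last by the fewest voters, so B wins.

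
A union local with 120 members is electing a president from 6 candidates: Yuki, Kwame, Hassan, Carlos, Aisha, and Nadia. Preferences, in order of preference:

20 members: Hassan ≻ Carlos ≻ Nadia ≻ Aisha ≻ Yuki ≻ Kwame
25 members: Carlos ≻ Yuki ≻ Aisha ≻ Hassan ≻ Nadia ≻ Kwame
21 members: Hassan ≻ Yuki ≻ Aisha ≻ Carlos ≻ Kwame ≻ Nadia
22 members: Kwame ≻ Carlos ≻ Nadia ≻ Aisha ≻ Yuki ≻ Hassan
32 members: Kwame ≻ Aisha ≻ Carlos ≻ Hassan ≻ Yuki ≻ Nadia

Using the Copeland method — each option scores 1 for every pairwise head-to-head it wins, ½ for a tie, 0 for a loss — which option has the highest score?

Carlos

Yuki: beats Kwame and Nadia; loses to Hassan, Carlos, and Aisha → score 2.
Kwame: beats Nadia; loses to Yuki, Hassan, Carlos, and Aisha → score 1.
Hassan: beats Yuki, Kwame, and Nadia; loses to Carlos and Aisha → score 3.
Carlos: beats Yuki, Kwame, Hassan, Aisha, and Nadia → score 5.
Aisha: beats Yuki, Kwame, Hassan, and Nadia; loses to Carlos → score 4.
Nadia: loses to Yuki, Kwame, Hassan, Carlos, and Aisha → score 0.
Carlos has the best pairwise record.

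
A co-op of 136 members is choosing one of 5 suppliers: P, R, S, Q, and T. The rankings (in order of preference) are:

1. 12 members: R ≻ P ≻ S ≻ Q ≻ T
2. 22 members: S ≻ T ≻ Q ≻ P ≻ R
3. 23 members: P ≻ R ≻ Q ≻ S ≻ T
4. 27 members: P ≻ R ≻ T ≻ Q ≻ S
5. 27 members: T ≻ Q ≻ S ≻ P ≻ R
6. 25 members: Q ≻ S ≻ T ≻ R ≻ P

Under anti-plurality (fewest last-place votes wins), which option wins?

Last-place votes: P 25, R 49, S 27, Q 0, T 35.
Q is ranked last by the fewest voters, so Q wins.

Q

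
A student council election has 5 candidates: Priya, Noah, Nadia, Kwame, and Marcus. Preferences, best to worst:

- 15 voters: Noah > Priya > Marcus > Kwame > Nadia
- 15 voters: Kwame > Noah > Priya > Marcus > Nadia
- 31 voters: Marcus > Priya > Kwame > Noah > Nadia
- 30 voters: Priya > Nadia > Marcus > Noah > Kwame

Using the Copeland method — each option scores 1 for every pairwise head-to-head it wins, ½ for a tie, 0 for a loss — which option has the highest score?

Priya: beats Noah, Nadia, Kwame, and Marcus → score 4.
Noah: beats Nadia; loses to Priya, Kwame, and Marcus → score 1.
Nadia: loses to Priya, Noah, Kwame, and Marcus → score 0.
Kwame: beats Noah and Nadia; loses to Priya and Marcus → score 2.
Marcus: beats Noah, Nadia, and Kwame; loses to Priya → score 3.
Priya has the best pairwise record.

Priya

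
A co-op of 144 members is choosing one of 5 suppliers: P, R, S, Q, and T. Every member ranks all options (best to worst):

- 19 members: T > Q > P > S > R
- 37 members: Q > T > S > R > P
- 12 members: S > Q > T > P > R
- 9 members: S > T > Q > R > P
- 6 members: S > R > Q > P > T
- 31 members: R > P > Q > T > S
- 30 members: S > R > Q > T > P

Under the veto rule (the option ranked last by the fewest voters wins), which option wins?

Q

Last-place votes: P 76, R 31, S 31, Q 0, T 6.
Q is ranked last by the fewest voters, so Q wins.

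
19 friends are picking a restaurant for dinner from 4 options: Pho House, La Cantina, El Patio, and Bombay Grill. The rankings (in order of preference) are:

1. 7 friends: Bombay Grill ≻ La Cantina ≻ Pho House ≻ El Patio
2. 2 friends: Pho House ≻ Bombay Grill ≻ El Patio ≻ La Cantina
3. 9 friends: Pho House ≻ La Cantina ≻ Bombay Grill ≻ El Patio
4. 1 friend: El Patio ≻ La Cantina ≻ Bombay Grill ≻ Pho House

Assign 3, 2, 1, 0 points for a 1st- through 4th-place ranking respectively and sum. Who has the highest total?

Pho House

Pho House: 7·1 + 2·3 + 9·3 + 1·0 = 40
La Cantina: 7·2 + 2·0 + 9·2 + 1·2 = 34
El Patio: 7·0 + 2·1 + 9·0 + 1·3 = 5
Bombay Grill: 7·3 + 2·2 + 9·1 + 1·1 = 35
Pho House has the highest Borda score (40).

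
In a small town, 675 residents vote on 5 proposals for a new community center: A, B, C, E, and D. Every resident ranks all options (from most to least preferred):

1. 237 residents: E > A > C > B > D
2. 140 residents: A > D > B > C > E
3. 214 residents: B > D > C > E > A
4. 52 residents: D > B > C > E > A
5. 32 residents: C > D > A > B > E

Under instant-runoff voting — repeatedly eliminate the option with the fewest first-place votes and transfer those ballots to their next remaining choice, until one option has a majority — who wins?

B

Round 1: A 140, B 214, C 32, E 237, D 52. Eliminate C.
Round 2: A 140, B 214, E 237, D 84. Eliminate D.
Round 3: A 172, B 266, E 237. Eliminate A.
Round 4: B 438, E 237. B has a majority.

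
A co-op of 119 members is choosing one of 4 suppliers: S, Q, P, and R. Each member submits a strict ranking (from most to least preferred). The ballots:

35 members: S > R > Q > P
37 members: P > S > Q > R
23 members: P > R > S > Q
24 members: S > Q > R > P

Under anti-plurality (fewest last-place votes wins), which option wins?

S

Last-place votes: S 0, Q 23, P 59, R 37.
S is ranked last by the fewest voters, so S wins.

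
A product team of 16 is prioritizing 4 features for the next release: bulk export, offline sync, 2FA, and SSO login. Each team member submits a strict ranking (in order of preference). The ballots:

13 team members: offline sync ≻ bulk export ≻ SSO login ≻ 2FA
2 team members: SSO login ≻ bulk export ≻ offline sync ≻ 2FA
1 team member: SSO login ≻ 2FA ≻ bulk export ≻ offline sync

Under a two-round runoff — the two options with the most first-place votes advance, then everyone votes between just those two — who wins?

Round 1 first-place votes: bulk export 0, offline sync 13, 2FA 0, SSO login 3.
offline sync and SSO login advance.
Runoff: offline sync is preferred to SSO login by 13 voters; SSO login by 3.
offline sync wins the runoff.

offline sync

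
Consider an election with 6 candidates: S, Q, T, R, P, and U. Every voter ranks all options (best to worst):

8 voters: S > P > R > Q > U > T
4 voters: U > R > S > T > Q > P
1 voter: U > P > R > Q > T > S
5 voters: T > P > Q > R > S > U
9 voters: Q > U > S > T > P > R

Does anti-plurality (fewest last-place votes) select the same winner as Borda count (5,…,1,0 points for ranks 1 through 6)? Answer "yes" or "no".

no

Anti-plurality — last-place votes: S 1, Q 0, T 8, R 9, P 4, U 5. Winner: Q.
Borda — scores: S 84, Q 82, T 52, R 53, P 65, U 69. Winner: S.
The two methods disagree.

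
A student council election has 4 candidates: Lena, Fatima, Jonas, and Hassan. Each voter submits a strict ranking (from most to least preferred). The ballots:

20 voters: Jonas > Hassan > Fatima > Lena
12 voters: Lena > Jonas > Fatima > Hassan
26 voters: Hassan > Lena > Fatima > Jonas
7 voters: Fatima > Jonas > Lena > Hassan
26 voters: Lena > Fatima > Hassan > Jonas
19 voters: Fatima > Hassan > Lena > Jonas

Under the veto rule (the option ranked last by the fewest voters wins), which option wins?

Fatima

Last-place votes: Lena 20, Fatima 0, Jonas 71, Hassan 19.
Fatima is ranked last by the fewest voters, so Fatima wins.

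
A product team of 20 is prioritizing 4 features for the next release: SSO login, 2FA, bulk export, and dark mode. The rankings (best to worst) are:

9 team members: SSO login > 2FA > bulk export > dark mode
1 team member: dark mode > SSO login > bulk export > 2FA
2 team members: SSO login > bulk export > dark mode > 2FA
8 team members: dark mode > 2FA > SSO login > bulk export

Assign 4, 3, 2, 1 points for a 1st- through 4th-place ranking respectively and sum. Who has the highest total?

SSO login: 9·4 + 1·3 + 2·4 + 8·2 = 63
2FA: 9·3 + 1·1 + 2·1 + 8·3 = 54
bulk export: 9·2 + 1·2 + 2·3 + 8·1 = 34
dark mode: 9·1 + 1·4 + 2·2 + 8·4 = 49
SSO login has the highest Borda score (63).

SSO login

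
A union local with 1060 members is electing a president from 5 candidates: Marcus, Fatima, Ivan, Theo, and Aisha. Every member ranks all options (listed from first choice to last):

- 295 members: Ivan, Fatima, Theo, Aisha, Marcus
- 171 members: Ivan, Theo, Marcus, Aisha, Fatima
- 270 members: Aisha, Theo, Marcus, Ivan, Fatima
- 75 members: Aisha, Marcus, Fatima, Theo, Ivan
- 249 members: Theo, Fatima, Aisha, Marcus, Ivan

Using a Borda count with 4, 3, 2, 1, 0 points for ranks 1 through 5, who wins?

Theo

Marcus: 295·0 + 171·2 + 270·2 + 75·3 + 249·1 = 1356
Fatima: 295·3 + 171·0 + 270·0 + 75·2 + 249·3 = 1782
Ivan: 295·4 + 171·4 + 270·1 + 75·0 + 249·0 = 2134
Theo: 295·2 + 171·3 + 270·3 + 75·1 + 249·4 = 2984
Aisha: 295·1 + 171·1 + 270·4 + 75·4 + 249·2 = 2344
Theo has the highest Borda score (2984).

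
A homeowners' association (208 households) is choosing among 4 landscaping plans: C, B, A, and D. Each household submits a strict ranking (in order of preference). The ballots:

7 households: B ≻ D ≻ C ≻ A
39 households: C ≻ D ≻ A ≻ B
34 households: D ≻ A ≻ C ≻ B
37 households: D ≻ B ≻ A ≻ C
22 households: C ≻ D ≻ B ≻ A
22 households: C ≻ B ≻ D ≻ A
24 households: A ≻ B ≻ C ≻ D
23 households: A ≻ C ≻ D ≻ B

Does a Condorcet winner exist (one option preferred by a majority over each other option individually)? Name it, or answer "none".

Checking pairwise contests:
A beats C 118–90.
C beats B 140–68.
D beats A 161–47.
C beats D 130–78.
Every option loses at least one head-to-head, so there is no Condorcet winner.

none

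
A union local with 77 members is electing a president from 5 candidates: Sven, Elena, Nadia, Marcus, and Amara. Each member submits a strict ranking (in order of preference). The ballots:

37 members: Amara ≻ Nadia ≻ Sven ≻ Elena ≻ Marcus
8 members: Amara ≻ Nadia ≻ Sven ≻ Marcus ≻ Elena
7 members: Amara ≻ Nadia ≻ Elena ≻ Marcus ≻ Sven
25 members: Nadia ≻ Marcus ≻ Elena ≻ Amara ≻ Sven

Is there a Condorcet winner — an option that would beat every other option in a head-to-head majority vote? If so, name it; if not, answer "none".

Amara

Amara vs Sven: 77–0 for Amara.
Amara vs Elena: 52–25 for Amara.
Amara vs Nadia: 52–25 for Amara.
Amara vs Marcus: 52–25 for Amara.
Amara beats every other option head-to-head.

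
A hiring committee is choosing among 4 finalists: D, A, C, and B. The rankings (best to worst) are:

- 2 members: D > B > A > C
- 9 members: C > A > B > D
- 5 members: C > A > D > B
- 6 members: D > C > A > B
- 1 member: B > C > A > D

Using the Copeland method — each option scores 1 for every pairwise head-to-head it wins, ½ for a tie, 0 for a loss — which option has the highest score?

C

D: beats B; loses to A and C → score 1.
A: beats D and B; loses to C → score 2.
C: beats D, A, and B → score 3.
B: loses to D, A, and C → score 0.
C has the best pairwise record.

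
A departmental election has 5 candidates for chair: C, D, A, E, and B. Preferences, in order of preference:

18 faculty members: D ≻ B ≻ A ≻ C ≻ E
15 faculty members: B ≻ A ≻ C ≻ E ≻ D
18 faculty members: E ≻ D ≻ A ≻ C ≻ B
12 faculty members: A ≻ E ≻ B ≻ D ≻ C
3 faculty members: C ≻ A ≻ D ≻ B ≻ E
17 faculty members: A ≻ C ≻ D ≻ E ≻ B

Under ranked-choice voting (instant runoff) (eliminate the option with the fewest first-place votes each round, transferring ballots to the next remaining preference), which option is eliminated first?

C

Round 1: C 3, D 18, A 29, E 18, B 15. Eliminate C.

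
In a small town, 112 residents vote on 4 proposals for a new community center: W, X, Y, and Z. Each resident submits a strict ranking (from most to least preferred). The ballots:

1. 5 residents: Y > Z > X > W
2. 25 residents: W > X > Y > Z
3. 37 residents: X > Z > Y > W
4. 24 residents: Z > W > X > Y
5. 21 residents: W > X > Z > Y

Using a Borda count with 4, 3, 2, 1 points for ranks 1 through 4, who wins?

W: 5·1 + 25·4 + 37·1 + 24·3 + 21·4 = 298
X: 5·2 + 25·3 + 37·4 + 24·2 + 21·3 = 344
Y: 5·4 + 25·2 + 37·2 + 24·1 + 21·1 = 189
Z: 5·3 + 25·1 + 37·3 + 24·4 + 21·2 = 289
X has the highest Borda score (344).

X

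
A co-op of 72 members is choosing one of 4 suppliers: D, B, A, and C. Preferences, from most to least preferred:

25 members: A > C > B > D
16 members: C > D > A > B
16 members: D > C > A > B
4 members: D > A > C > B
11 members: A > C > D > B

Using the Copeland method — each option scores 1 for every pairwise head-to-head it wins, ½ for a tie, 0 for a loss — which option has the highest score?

D: beats B; ties A; loses to C → score 1.5.
B: loses to D, A, and C → score 0.
A: beats B and C; ties D → score 2.5.
C: beats D and B; loses to A → score 2.
A has the best pairwise record.

A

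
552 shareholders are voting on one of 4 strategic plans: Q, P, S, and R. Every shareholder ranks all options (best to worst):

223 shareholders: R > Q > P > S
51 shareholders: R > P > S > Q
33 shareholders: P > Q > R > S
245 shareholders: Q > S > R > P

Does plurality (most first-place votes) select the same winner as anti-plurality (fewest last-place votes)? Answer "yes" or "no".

Plurality — first-place votes: Q 245, P 33, S 0, R 274. Winner: R.
Anti-plurality — last-place votes: Q 51, P 245, S 256, R 0. Winner: R.
The two methods agree.

yes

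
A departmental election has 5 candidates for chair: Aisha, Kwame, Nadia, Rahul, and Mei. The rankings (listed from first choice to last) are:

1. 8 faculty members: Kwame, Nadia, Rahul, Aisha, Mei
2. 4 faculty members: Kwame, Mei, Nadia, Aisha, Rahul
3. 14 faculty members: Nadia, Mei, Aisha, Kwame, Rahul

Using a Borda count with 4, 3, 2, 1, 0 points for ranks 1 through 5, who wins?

Nadia

Aisha: 8·1 + 4·1 + 14·2 = 40
Kwame: 8·4 + 4·4 + 14·1 = 62
Nadia: 8·3 + 4·2 + 14·4 = 88
Rahul: 8·2 + 4·0 + 14·0 = 16
Mei: 8·0 + 4·3 + 14·3 = 54
Nadia has the highest Borda score (88).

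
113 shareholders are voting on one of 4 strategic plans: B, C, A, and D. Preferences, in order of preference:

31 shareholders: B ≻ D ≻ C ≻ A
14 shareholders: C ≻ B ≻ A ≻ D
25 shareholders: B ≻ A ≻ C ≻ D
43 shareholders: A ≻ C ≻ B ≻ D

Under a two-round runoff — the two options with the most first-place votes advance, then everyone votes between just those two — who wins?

Round 1 first-place votes: B 56, C 14, A 43, D 0.
B and A advance.
Runoff: B is preferred to A by 70 voters; A by 43.
B wins the runoff.

B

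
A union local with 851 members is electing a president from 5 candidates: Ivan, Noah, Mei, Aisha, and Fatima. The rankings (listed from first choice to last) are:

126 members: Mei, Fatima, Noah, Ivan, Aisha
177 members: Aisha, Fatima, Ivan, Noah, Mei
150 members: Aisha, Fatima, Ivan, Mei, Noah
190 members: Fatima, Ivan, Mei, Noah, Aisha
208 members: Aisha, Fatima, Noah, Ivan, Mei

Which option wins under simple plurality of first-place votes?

First-place votes: Ivan 0, Noah 0, Mei 126, Aisha 535, Fatima 190.
Aisha has the most first-place votes.

Aisha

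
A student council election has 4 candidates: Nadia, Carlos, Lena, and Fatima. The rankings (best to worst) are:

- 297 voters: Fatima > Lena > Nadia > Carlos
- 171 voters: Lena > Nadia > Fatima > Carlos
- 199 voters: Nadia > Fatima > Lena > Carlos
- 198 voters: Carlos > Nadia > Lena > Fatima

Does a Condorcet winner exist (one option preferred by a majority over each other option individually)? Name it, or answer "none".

Checking pairwise contests:
Lena beats Nadia 468–397.
Nadia beats Carlos 667–198.
Fatima beats Lena 496–369.
Nadia beats Fatima 568–297.
Every option loses at least one head-to-head, so there is no Condorcet winner.

none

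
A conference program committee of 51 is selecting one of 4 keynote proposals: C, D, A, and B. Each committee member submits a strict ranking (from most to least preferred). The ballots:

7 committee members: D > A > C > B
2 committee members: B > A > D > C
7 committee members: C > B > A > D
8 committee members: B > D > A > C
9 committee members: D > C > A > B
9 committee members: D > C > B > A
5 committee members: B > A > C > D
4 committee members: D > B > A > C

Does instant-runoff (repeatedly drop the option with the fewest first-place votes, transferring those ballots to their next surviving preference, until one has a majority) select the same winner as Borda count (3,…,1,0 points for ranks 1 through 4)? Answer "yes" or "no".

Instant-runoff — R1 C 7, D 29, A 0, B 15 (D winner). Winner: D.
Borda — scores: C 69, D 105, A 56, B 76. Winner: D.
The two methods agree.

yes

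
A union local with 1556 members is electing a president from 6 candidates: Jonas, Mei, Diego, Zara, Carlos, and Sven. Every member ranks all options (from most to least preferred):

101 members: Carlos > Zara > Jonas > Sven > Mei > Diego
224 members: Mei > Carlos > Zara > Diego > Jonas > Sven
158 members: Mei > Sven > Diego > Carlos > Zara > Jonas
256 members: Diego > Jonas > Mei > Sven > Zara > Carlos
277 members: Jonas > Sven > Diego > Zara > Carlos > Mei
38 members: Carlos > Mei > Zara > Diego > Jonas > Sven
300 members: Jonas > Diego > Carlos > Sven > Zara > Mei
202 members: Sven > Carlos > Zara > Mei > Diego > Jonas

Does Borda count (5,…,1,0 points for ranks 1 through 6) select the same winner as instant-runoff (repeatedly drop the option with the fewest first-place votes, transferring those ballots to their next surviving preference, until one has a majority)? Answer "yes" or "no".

no

Borda — scores: Jonas 4474, Mei 3335, Diego 4511, Zara 3064, Carlos 3892, Sven 4064. Winner: Diego.
Instant-runoff — R1 Jonas 577, Mei 382, Diego 256, Zara 0, Carlos 139, Sven 202 (Zara out); R2 Jonas 577, Mei 382, Diego 256, Carlos 139, Sven 202 (Carlos out); R3 Jonas 678, Mei 420, Diego 256, Sven 202 (Sven out); R4 Jonas 678, Mei 622, Diego 256 (Diego out); R5 Jonas 934, Mei 622 (Jonas winner). Winner: Jonas.
The two methods disagree.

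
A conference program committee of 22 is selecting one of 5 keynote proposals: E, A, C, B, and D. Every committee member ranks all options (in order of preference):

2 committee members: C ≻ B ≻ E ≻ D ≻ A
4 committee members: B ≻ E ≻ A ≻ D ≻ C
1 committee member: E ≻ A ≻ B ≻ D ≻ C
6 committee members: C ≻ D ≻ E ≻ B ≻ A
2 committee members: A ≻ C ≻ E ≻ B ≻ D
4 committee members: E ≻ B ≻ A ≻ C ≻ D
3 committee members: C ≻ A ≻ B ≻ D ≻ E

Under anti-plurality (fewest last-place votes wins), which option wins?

Last-place votes: E 3, A 8, C 5, B 0, D 6.
B is ranked last by the fewest voters, so B wins.

B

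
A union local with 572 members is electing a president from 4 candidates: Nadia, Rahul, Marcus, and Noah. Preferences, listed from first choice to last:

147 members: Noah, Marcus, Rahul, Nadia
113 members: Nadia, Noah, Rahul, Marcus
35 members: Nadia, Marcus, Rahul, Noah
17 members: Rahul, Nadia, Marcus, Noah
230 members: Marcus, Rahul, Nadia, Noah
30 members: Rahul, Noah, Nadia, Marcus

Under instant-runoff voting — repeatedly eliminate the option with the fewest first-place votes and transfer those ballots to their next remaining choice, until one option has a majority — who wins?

Round 1: Nadia 148, Rahul 47, Marcus 230, Noah 147. Eliminate Rahul.
Round 2: Nadia 165, Marcus 230, Noah 177. Eliminate Nadia.
Round 3: Marcus 282, Noah 290. Noah has a majority.

Noah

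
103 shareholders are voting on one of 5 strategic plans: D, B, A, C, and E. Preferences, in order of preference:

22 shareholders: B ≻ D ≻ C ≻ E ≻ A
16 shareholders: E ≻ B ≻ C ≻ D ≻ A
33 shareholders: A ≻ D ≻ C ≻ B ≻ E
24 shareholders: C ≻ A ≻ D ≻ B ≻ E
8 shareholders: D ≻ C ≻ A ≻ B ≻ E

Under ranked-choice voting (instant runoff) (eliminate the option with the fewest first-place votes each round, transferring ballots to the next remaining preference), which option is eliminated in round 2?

E

Round 1: D 8, B 22, A 33, C 24, E 16. Eliminate D.
Round 2: B 22, A 33, C 32, E 16. Eliminate E.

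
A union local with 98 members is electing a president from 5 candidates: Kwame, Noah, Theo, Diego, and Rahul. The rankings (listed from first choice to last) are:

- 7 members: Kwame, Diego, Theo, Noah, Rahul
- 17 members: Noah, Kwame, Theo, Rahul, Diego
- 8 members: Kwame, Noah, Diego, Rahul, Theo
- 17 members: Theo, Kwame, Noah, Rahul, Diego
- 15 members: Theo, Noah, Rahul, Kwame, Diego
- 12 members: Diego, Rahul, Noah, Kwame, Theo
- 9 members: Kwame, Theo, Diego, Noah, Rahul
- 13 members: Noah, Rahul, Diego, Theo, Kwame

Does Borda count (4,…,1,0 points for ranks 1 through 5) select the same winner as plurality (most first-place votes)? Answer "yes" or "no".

no

Borda — scores: Kwame 225, Noah 263, Theo 216, Diego 129, Rahul 147. Winner: Noah.
Plurality — first-place votes: Kwame 24, Noah 30, Theo 32, Diego 12, Rahul 0. Winner: Theo.
The two methods disagree.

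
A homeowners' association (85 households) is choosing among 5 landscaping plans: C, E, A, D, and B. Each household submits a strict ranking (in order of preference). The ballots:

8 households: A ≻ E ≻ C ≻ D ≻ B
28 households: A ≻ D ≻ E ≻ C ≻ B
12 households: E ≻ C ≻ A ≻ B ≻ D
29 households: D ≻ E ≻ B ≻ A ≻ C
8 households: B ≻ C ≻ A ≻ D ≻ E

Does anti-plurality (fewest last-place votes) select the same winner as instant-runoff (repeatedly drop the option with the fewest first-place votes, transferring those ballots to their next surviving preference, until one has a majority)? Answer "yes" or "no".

Anti-plurality — last-place votes: C 29, E 8, A 0, D 12, B 36. Winner: A.
Instant-runoff — R1 C 0, E 12, A 36, D 29, B 8 (C out); R2 E 12, A 36, D 29, B 8 (B out); R3 E 12, A 44, D 29 (A winner). Winner: A.
The two methods agree.

yes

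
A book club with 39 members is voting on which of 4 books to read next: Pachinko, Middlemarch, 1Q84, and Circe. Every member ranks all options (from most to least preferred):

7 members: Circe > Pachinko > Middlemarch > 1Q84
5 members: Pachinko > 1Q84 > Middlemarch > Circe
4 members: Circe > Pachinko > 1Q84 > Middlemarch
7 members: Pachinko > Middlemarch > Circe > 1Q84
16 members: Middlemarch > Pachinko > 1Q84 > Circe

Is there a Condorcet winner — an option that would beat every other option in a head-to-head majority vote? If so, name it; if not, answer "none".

Pachinko

Pachinko vs Middlemarch: 23–16 for Pachinko.
Pachinko vs 1Q84: 39–0 for Pachinko.
Pachinko vs Circe: 28–11 for Pachinko.
Pachinko beats every other option head-to-head.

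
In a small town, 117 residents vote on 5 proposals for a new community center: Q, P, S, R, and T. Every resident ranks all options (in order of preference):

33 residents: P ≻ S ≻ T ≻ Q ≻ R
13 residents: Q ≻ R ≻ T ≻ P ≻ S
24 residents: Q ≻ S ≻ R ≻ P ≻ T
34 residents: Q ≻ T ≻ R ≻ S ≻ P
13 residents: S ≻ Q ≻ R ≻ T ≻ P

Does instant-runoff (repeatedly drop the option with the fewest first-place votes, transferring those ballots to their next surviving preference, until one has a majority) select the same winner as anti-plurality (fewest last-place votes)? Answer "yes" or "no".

Instant-runoff — R1 Q 71, P 33, S 13, R 0, T 0 (Q winner). Winner: Q.
Anti-plurality — last-place votes: Q 0, P 47, S 13, R 33, T 24. Winner: Q.
The two methods agree.

yes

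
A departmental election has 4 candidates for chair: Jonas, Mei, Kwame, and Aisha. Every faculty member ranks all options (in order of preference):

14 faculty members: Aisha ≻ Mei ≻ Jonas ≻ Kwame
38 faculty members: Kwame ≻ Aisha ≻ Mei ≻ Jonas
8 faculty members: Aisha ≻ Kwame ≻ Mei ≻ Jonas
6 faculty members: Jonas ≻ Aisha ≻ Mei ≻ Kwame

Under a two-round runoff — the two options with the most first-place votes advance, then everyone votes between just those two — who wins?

Kwame

Round 1 first-place votes: Jonas 6, Mei 0, Kwame 38, Aisha 22.
Kwame and Aisha advance.
Runoff: Kwame is preferred to Aisha by 38 voters; Aisha by 28.
Kwame wins the runoff.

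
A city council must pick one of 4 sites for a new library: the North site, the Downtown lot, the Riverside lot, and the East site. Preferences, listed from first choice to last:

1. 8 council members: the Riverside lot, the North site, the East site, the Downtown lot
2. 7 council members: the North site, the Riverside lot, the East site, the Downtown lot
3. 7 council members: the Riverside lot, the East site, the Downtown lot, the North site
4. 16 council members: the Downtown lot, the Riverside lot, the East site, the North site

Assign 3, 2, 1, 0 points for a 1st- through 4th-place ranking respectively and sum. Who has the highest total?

the Riverside lot

the North site: 8·2 + 7·3 + 7·0 + 16·0 = 37
the Downtown lot: 8·0 + 7·0 + 7·1 + 16·3 = 55
the Riverside lot: 8·3 + 7·2 + 7·3 + 16·2 = 91
the East site: 8·1 + 7·1 + 7·2 + 16·1 = 45
the Riverside lot has the highest Borda score (91).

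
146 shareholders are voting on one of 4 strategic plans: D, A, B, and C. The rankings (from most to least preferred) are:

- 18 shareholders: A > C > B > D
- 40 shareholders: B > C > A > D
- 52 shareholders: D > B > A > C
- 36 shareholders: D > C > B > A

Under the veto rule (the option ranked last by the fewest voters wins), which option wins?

B

Last-place votes: D 58, A 36, B 0, C 52.
B is ranked last by the fewest voters, so B wins.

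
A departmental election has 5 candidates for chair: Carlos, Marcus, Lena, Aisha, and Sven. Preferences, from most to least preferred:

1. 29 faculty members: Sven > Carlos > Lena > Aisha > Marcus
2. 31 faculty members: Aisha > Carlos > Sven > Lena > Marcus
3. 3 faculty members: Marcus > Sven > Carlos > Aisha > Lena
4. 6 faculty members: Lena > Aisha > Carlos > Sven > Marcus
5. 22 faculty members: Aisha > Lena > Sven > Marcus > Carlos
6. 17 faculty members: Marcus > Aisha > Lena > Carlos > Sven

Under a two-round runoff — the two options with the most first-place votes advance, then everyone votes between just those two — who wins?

Round 1 first-place votes: Carlos 0, Marcus 20, Lena 6, Aisha 53, Sven 29.
Aisha and Sven advance.
Runoff: Aisha is preferred to Sven by 76 voters; Sven by 32.
Aisha wins the runoff.

Aisha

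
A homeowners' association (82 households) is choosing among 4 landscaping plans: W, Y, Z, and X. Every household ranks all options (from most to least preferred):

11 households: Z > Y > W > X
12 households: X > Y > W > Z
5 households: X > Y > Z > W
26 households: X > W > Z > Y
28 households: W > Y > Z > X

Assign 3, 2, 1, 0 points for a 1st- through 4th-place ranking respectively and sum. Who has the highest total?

W

W: 11·1 + 12·1 + 5·0 + 26·2 + 28·3 = 159
Y: 11·2 + 12·2 + 5·2 + 26·0 + 28·2 = 112
Z: 11·3 + 12·0 + 5·1 + 26·1 + 28·1 = 92
X: 11·0 + 12·3 + 5·3 + 26·3 + 28·0 = 129
W has the highest Borda score (159).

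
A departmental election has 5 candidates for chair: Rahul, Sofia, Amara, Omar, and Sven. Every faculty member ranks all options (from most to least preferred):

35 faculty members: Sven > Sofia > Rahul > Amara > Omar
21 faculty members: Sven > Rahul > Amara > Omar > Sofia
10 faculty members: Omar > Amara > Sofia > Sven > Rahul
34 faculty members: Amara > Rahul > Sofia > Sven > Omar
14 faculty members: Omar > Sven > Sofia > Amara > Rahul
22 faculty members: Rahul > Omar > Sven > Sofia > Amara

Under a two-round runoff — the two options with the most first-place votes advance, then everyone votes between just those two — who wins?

Round 1 first-place votes: Rahul 22, Sofia 0, Amara 34, Omar 24, Sven 56.
Sven and Amara advance.
Runoff: Sven is preferred to Amara by 92 voters; Amara by 44.
Sven wins the runoff.

Sven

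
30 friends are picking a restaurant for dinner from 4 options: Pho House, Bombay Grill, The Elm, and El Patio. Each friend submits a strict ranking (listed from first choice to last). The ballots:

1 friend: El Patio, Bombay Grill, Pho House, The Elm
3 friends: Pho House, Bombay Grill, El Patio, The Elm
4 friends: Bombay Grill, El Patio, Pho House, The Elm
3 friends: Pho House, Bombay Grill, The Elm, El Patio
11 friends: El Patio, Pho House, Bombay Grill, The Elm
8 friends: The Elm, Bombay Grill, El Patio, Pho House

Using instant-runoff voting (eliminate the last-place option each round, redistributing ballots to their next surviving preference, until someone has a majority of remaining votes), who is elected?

Round 1: Pho House 6, Bombay Grill 4, The Elm 8, El Patio 12. Eliminate Bombay Grill.
Round 2: Pho House 6, The Elm 8, El Patio 16. El Patio has a majority.

El Patio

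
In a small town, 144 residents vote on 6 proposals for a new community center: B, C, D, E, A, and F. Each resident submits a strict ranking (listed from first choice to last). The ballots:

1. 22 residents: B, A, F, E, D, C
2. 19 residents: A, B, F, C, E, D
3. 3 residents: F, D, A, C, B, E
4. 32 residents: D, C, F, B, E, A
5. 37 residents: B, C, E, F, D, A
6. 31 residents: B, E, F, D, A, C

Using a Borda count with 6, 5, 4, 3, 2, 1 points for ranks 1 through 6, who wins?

B: 22·6 + 19·5 + 3·2 + 32·3 + 37·6 + 31·6 = 737
C: 22·1 + 19·3 + 3·3 + 32·5 + 37·5 + 31·1 = 464
D: 22·2 + 19·1 + 3·5 + 32·6 + 37·2 + 31·3 = 437
E: 22·3 + 19·2 + 3·1 + 32·2 + 37·4 + 31·5 = 474
A: 22·5 + 19·6 + 3·4 + 32·1 + 37·1 + 31·2 = 367
F: 22·4 + 19·4 + 3·6 + 32·4 + 37·3 + 31·4 = 545
B has the highest Borda score (737).

B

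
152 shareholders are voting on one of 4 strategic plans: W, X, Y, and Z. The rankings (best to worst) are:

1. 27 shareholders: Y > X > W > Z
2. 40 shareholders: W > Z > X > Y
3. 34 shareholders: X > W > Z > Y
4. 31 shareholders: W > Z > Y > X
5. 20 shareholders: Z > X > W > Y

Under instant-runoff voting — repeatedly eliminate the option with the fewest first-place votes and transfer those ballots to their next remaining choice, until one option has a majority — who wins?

Round 1: W 71, X 34, Y 27, Z 20. Eliminate Z.
Round 2: W 71, X 54, Y 27. Eliminate Y.
Round 3: W 71, X 81. X has a majority.

X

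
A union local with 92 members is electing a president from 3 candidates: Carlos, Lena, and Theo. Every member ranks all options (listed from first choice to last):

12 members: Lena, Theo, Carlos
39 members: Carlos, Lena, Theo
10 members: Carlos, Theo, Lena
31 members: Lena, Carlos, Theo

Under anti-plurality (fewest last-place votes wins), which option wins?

Lena

Last-place votes: Carlos 12, Lena 10, Theo 70.
Lena is ranked last by the fewest voters, so Lena wins.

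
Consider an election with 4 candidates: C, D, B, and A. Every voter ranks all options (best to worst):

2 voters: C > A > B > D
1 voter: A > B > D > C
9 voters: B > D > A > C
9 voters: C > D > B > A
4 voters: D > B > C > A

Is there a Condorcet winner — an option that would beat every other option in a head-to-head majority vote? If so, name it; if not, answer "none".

D

D vs C: 14–11 for D.
D vs B: 13–12 for D.
D vs A: 22–3 for D.
D beats every other option head-to-head.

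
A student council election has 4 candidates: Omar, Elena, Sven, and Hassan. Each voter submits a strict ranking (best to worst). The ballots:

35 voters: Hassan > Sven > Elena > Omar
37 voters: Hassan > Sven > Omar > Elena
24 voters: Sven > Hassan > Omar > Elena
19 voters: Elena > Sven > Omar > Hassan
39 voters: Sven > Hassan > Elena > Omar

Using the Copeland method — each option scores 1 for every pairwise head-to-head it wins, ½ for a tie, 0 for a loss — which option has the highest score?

Sven

Omar: loses to Elena, Sven, and Hassan → score 0.
Elena: beats Omar; loses to Sven and Hassan → score 1.
Sven: beats Omar, Elena, and Hassan → score 3.
Hassan: beats Omar and Elena; loses to Sven → score 2.
Sven has the best pairwise record.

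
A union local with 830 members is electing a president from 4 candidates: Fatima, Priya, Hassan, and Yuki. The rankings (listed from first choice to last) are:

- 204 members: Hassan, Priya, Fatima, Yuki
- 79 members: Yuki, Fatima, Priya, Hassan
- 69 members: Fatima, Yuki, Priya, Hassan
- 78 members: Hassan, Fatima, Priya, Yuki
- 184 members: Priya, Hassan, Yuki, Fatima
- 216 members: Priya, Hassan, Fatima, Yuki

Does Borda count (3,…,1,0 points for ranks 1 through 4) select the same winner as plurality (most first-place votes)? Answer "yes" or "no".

Borda — scores: Fatima 941, Priya 1834, Hassan 1646, Yuki 559. Winner: Priya.
Plurality — first-place votes: Fatima 69, Priya 400, Hassan 282, Yuki 79. Winner: Priya.
The two methods agree.

yes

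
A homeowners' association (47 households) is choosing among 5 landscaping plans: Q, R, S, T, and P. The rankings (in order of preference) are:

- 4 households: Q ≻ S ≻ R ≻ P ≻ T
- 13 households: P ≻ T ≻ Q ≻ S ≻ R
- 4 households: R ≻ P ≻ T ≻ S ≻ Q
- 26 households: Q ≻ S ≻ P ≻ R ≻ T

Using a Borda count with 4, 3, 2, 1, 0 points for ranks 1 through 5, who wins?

Q

Q: 4·4 + 13·2 + 4·0 + 26·4 = 146
R: 4·2 + 13·0 + 4·4 + 26·1 = 50
S: 4·3 + 13·1 + 4·1 + 26·3 = 107
T: 4·0 + 13·3 + 4·2 + 26·0 = 47
P: 4·1 + 13·4 + 4·3 + 26·2 = 120
Q has the highest Borda score (146).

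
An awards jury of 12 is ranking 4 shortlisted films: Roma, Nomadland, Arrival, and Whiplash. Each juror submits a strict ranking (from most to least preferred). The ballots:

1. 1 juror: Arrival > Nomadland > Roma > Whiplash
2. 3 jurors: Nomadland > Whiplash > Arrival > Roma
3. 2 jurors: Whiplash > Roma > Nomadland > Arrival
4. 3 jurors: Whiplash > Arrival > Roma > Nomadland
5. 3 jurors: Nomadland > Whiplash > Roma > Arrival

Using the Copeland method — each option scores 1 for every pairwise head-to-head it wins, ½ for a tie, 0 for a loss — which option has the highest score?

Nomadland

Roma: loses to Nomadland, Arrival, and Whiplash → score 0.
Nomadland: beats Roma, Arrival, and Whiplash → score 3.
Arrival: beats Roma; loses to Nomadland and Whiplash → score 1.
Whiplash: beats Roma and Arrival; loses to Nomadland → score 2.
Nomadland has the best pairwise record.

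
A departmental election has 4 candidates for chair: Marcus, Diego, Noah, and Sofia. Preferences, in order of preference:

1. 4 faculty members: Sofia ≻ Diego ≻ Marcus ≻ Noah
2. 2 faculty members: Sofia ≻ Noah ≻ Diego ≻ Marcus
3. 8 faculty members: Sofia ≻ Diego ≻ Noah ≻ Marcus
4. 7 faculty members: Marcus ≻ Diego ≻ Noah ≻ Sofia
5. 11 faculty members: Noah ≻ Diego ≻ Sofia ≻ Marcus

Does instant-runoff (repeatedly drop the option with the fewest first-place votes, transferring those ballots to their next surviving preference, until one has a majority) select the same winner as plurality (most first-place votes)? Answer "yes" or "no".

Instant-runoff — R1 Marcus 7, Diego 0, Noah 11, Sofia 14 (Diego out); R2 Marcus 7, Noah 11, Sofia 14 (Marcus out); R3 Noah 18, Sofia 14 (Noah winner). Winner: Noah.
Plurality — first-place votes: Marcus 7, Diego 0, Noah 11, Sofia 14. Winner: Sofia.
The two methods disagree.

no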